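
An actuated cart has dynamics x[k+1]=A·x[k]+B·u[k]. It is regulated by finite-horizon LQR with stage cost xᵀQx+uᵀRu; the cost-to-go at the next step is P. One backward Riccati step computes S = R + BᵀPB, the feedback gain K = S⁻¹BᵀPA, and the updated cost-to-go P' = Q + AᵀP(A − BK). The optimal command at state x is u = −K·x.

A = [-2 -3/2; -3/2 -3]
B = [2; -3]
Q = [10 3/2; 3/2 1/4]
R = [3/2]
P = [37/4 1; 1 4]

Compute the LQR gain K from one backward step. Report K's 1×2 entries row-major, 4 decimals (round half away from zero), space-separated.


BᵀP = [15.5000 -10.0000]
S = R + BᵀPB = [3/2] + [61.0000] = [62.5000]
BᵀPA = [-16.0000 6.7500]
K = S⁻¹·BᵀPA = [-0.2560 0.1080]
A−BK = [-1.4880 -1.7160; -2.2680 -2.6760]
AᵀP(A−BK) = [47.9040 55.7280; 55.7280 65.0835]
P' = Q + AᵀP(A−BK) = [57.9040 57.2280; 57.2280 65.3335]
tr(P') = 123.2375

-0.2560 0.1080


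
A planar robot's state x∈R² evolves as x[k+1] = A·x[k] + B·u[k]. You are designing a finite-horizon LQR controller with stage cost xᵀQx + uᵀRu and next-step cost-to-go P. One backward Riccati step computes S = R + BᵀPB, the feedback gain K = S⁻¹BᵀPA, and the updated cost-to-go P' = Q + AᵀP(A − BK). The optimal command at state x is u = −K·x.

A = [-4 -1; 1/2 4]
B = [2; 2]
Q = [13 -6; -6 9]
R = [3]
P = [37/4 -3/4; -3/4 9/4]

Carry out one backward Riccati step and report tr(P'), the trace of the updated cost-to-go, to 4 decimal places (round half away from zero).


121.3881

BᵀP = [17.0000 3.0000]
S = R + BᵀPB = [3] + [40.0000] = [43.0000]
BᵀPA = [-66.5000 -5.0000]
K = S⁻¹·BᵀPA = [-1.5465 -0.1163]
A−BK = [-0.9070 -0.7674; 3.5930 4.2326]
AᵀP(A−BK) = [48.7195 46.1424; 46.1424 50.6686]
P' = Q + AᵀP(A−BK) = [61.7195 40.1424; 40.1424 59.6686]
tr(P') = 121.3881


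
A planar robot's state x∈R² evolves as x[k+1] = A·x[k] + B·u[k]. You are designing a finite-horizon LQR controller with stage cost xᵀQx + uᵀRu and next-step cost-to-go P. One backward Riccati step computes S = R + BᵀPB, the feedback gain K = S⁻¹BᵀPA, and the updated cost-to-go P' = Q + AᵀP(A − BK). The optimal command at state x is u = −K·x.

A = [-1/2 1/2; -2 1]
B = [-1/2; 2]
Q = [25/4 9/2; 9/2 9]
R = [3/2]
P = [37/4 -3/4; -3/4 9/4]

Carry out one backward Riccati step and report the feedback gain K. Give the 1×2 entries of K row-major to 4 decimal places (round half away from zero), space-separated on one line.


BᵀP = [-6.1250 4.8750]
S = R + BᵀPB = [3/2] + [12.8125] = [14.3125]
BᵀPA = [-6.6875 1.8125]
K = S⁻¹·BᵀPA = [-0.4672 0.1266]
A−BK = [-0.7336 0.5633; -1.0655 0.7467]
AᵀP(A−BK) = [6.6878 -4.8406; -4.8406 3.5830]
P' = Q + AᵀP(A−BK) = [12.9378 -0.3406; -0.3406 12.5830]
tr(P') = 25.5207

-0.4672 0.1266


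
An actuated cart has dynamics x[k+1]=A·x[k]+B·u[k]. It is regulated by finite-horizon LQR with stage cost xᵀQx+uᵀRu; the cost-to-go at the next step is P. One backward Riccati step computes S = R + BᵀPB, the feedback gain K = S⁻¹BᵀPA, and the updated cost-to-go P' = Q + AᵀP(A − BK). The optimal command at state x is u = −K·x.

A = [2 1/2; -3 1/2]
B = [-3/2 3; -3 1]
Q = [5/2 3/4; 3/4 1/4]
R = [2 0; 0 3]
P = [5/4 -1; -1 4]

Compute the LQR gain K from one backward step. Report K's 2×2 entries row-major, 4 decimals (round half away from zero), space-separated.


1.2724 -0.1300 0.9441 0.0774

BᵀP = [1.1250 -10.5000; 2.7500 1.0000]
S = R + BᵀPB = [2 0; 0 3] + [29.8125 -7.1250; -7.1250 9.2500] = [31.8125 -7.1250; -7.1250 12.2500]
BᵀPA = [33.7500 -4.6875; 2.5000 1.8750]
K = S⁻¹·BᵀPA = [1.2724 -0.1300; 0.9441 0.0774]
A−BK = [1.0762 0.0727; -0.1271 0.0325]
AᵀP(A−BK) = [7.6976 -0.0561; -0.0561 0.0579]
P' = Q + AᵀP(A−BK) = [10.1976 0.6939; 0.6939 0.3079]
tr(P') = 10.5055


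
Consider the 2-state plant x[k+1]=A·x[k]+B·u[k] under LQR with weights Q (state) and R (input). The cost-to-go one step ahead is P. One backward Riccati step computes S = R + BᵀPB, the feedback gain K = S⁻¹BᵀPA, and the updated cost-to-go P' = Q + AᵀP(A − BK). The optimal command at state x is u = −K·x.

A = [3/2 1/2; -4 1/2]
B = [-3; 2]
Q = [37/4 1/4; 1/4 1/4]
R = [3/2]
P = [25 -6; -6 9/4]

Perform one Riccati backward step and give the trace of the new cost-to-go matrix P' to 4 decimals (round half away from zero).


16.0655

BᵀP = [-87.0000 22.5000]
S = R + BᵀPB = [3/2] + [306.0000] = [307.5000]
BᵀPA = [-220.5000 -32.2500]
K = S⁻¹·BᵀPA = [-0.7171 -0.1049]
A−BK = [-0.6512 0.1854; -2.5659 0.7098]
AᵀP(A−BK) = [6.1354 -1.3756; -1.3756 0.4302]
P' = Q + AᵀP(A−BK) = [15.3854 -1.1256; -1.1256 0.6802]
tr(P') = 16.0655


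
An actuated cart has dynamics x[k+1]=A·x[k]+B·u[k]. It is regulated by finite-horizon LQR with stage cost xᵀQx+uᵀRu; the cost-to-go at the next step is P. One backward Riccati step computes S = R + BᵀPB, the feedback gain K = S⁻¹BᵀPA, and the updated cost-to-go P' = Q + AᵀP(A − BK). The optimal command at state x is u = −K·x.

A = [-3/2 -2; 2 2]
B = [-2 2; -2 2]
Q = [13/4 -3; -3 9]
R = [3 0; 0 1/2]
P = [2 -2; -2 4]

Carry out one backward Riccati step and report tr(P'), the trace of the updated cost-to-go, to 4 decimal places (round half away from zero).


69.5636

BᵀP = [0.0000 -4.0000; 0.0000 4.0000]
S = R + BᵀPB = [3 0; 0 1/2] + [8.0000 -8.0000; -8.0000 8.0000] = [11.0000 -8.0000; -8.0000 8.5000]
BᵀPA = [-8.0000 -8.0000; 8.0000 8.0000]
K = S⁻¹·BᵀPA = [-0.1356 -0.1356; 0.8136 0.8136]
A−BK = [-3.3983 -3.8983; 0.1017 0.1017]
AᵀP(A−BK) = [24.9068 28.4068; 28.4068 32.4068]
P' = Q + AᵀP(A−BK) = [28.1568 25.4068; 25.4068 41.4068]
tr(P') = 69.5636


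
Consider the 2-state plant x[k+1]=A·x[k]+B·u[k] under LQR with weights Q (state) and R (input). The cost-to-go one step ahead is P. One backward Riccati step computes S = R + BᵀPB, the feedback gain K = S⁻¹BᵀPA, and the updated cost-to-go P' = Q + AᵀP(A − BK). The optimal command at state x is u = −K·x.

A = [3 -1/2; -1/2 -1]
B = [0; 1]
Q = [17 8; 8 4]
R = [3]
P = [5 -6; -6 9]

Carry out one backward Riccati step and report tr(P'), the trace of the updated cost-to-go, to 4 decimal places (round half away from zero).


45.3125

BᵀP = [-6.0000 9.0000]
S = R + BᵀPB = [3] + [9.0000] = [12.0000]
BᵀPA = [-22.5000 -6.0000]
K = S⁻¹·BᵀPA = [-1.8750 -0.5000]
A−BK = [3.0000 -0.5000; 1.3750 -0.5000]
AᵀP(A−BK) = [23.0625 2.2500; 2.2500 1.2500]
P' = Q + AᵀP(A−BK) = [40.0625 10.2500; 10.2500 5.2500]
tr(P') = 45.3125


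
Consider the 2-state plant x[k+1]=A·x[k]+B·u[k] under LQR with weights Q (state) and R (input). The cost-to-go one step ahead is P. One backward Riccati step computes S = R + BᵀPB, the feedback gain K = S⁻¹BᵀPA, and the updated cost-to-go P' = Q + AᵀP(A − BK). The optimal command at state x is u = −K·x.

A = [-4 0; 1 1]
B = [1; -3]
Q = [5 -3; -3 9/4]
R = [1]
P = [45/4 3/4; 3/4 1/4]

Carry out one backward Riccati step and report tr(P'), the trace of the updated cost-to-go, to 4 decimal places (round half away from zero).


52.1500

BᵀP = [9.0000 0.0000]
S = R + BᵀPB = [1] + [9.0000] = [10.0000]
BᵀPA = [-36.0000 0.0000]
K = S⁻¹·BᵀPA = [-3.6000 0.0000]
A−BK = [-0.4000 0.0000; -9.8000 1.0000]
AᵀP(A−BK) = [44.6500 -2.7500; -2.7500 0.2500]
P' = Q + AᵀP(A−BK) = [49.6500 -5.7500; -5.7500 2.5000]
tr(P') = 52.1500


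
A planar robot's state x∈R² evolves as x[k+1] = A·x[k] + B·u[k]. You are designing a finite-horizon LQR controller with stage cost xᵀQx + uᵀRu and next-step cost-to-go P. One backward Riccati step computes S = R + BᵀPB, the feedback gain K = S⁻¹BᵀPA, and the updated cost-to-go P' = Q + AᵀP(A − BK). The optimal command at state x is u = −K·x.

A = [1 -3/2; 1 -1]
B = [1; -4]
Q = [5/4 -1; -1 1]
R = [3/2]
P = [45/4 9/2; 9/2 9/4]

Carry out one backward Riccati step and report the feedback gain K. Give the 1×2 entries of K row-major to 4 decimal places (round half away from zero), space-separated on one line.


-0.8824 1.1471

BᵀP = [-6.7500 -4.5000]
S = R + BᵀPB = [3/2] + [11.2500] = [12.7500]
BᵀPA = [-11.2500 14.6250]
K = S⁻¹·BᵀPA = [-0.8824 1.1471]
A−BK = [1.8824 -2.6471; -2.5294 3.5882]
AᵀP(A−BK) = [12.5735 -17.4706; -17.4706 24.2868]
P' = Q + AᵀP(A−BK) = [13.8235 -18.4706; -18.4706 25.2868]
tr(P') = 39.1103


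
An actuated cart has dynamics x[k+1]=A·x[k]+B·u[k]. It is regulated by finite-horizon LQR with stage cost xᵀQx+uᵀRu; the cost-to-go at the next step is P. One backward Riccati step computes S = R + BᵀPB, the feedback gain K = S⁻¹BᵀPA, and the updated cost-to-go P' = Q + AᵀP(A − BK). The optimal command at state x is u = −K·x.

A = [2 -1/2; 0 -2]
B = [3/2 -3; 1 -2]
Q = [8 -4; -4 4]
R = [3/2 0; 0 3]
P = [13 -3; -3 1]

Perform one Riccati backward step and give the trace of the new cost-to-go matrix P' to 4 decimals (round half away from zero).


BᵀP = [16.5000 -3.5000; -33.0000 7.0000]
S = R + BᵀPB = [3/2 0; 0 3] + [21.2500 -42.5000; -42.5000 85.0000] = [22.7500 -42.5000; -42.5000 88.0000]
BᵀPA = [33.0000 -1.2500; -66.0000 2.5000]
K = S⁻¹·BᵀPA = [0.5057 -0.0192; -0.5057 0.0192]
A−BK = [-0.2759 -0.4138; -1.5172 -1.9425]
AᵀP(A−BK) = [1.9310 0.8966; 0.8966 1.1782]
P' = Q + AᵀP(A−BK) = [9.9310 -3.1034; -3.1034 5.1782]
tr(P') = 15.1092

15.1092


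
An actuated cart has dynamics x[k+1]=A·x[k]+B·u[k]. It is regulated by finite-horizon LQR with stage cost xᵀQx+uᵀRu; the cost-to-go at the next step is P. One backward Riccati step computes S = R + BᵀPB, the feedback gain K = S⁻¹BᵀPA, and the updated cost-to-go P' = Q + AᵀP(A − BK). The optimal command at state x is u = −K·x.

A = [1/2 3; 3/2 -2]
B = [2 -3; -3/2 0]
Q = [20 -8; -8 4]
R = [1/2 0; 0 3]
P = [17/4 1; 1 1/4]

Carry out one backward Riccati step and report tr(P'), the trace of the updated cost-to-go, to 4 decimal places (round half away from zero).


BᵀP = [7.0000 1.6250; -12.7500 -3.0000]
S = R + BᵀPB = [1/2 0; 0 3] + [11.5625 -21.0000; -21.0000 38.2500] = [12.0625 -21.0000; -21.0000 41.2500]
BᵀPA = [5.9375 17.7500; -10.8750 -32.2500]
K = S⁻¹·BᵀPA = [0.2925 0.9710; -0.1147 -0.2875]
A−BK = [-0.4292 0.1955; 1.9387 -0.5435]
AᵀP(A−BK) = [0.1406 0.2332; 0.2332 0.7432]
P' = Q + AᵀP(A−BK) = [20.1406 -7.7668; -7.7668 4.7432]
tr(P') = 24.8838

24.8838


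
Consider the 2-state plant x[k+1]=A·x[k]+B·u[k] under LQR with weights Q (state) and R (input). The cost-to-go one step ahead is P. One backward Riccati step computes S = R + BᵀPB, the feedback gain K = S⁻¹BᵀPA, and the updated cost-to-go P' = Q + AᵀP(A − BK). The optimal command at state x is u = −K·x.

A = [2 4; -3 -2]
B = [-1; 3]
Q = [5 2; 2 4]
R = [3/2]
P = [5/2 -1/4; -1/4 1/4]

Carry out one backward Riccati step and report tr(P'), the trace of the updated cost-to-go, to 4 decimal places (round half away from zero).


BᵀP = [-3.2500 1.0000]
S = R + BᵀPB = [3/2] + [6.2500] = [7.7500]
BᵀPA = [-9.5000 -15.0000]
K = S⁻¹·BᵀPA = [-1.2258 -1.9355]
A−BK = [0.7742 2.0645; 0.6774 3.8065]
AᵀP(A−BK) = [3.6048 7.1129; 7.1129 15.9677]
P' = Q + AᵀP(A−BK) = [8.6048 9.1129; 9.1129 19.9677]
tr(P') = 28.5726

28.5726


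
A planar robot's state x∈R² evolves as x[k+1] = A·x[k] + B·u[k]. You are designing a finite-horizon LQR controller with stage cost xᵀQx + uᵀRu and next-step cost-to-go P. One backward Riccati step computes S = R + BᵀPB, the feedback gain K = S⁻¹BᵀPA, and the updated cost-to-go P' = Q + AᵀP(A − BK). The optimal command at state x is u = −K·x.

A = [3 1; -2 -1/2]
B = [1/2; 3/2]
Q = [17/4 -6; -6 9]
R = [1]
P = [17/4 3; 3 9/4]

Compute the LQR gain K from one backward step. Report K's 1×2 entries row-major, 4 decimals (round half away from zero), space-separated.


0.8710 0.3602

BᵀP = [6.6250 4.8750]
S = R + BᵀPB = [1] + [10.6250] = [11.6250]
BᵀPA = [10.1250 4.1875]
K = S⁻¹·BᵀPA = [0.8710 0.3602]
A−BK = [2.5645 0.8199; -3.3065 -1.0403]
AᵀP(A−BK) = [2.4315 0.8528; 0.8528 0.3041]
P' = Q + AᵀP(A−BK) = [6.6815 -5.1472; -5.1472 9.3041]
tr(P') = 15.9856


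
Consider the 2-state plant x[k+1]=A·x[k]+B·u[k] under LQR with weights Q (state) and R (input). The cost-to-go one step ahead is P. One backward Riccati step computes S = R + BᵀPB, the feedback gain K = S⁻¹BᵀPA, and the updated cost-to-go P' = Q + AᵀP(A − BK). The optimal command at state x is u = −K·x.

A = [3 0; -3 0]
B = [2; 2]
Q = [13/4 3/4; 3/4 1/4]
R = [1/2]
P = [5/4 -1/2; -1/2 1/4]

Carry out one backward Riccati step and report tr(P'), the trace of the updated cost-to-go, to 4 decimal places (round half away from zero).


BᵀP = [1.5000 -0.5000]
S = R + BᵀPB = [1/2] + [2.0000] = [2.5000]
BᵀPA = [6.0000 0.0000]
K = S⁻¹·BᵀPA = [2.4000 0.0000]
A−BK = [-1.8000 0.0000; -7.8000 0.0000]
AᵀP(A−BK) = [8.1000 0.0000; 0.0000 0.0000]
P' = Q + AᵀP(A−BK) = [11.3500 0.7500; 0.7500 0.2500]
tr(P') = 11.6000

11.6000


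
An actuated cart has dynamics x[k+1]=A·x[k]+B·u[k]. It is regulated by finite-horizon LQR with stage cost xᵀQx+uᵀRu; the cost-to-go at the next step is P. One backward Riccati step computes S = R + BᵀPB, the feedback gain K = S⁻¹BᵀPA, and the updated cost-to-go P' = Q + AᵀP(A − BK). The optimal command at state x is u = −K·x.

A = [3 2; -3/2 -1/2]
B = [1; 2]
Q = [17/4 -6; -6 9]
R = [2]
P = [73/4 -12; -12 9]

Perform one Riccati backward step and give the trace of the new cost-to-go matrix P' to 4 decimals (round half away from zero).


295.9924

BᵀP = [-5.7500 6.0000]
S = R + BᵀPB = [2] + [6.2500] = [8.2500]
BᵀPA = [-26.2500 -14.5000]
K = S⁻¹·BᵀPA = [-3.1818 -1.7576]
A−BK = [6.1818 3.7576; 4.8636 3.0152]
AᵀP(A−BK) = [208.9773 124.1136; 124.1136 73.7652]
P' = Q + AᵀP(A−BK) = [213.2273 118.1136; 118.1136 82.7652]
tr(P') = 295.9924


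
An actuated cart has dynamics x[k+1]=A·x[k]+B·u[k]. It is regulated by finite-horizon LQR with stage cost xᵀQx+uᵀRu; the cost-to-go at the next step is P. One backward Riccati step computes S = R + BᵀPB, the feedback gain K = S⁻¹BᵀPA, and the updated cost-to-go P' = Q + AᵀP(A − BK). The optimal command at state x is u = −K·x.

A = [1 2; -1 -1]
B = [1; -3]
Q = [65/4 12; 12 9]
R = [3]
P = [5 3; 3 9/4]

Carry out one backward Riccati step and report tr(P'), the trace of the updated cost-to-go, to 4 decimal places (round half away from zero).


34.9817

BᵀP = [-4.0000 -3.7500]
S = R + BᵀPB = [3] + [7.2500] = [10.2500]
BᵀPA = [-0.2500 -4.2500]
K = S⁻¹·BᵀPA = [-0.0244 -0.4146]
A−BK = [1.0244 2.4146; -1.0732 -2.2439]
AᵀP(A−BK) = [1.2439 3.1463; 3.1463 8.4878]
P' = Q + AᵀP(A−BK) = [17.4939 15.1463; 15.1463 17.4878]
tr(P') = 34.9817


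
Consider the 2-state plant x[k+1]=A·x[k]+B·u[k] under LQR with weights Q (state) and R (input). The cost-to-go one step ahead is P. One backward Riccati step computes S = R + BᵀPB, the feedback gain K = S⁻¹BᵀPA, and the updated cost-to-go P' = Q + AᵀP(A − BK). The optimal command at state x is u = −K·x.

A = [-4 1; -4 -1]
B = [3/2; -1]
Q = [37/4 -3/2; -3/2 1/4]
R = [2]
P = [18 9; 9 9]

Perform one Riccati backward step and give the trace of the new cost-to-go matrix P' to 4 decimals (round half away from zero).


400.4490

BᵀP = [18.0000 4.5000]
S = R + BᵀPB = [2] + [22.5000] = [24.5000]
BᵀPA = [-90.0000 13.5000]
K = S⁻¹·BᵀPA = [-3.6735 0.5510]
A−BK = [1.5102 0.1735; -7.6735 -0.4490]
AᵀP(A−BK) = [389.3878 13.5918; 13.5918 1.5612]
P' = Q + AᵀP(A−BK) = [398.6378 12.0918; 12.0918 1.8112]
tr(P') = 400.4490


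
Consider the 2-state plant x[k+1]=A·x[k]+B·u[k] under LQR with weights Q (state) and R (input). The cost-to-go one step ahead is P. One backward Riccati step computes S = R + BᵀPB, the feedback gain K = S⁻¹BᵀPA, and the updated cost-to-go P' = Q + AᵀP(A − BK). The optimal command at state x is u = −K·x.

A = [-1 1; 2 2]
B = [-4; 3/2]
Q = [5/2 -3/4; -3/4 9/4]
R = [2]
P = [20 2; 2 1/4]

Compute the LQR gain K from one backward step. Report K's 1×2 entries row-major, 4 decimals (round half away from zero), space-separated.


0.2068 -0.3090

BᵀP = [-77.0000 -7.6250]
S = R + BᵀPB = [2] + [296.5625] = [298.5625]
BᵀPA = [61.7500 -92.2500]
K = S⁻¹·BᵀPA = [0.2068 -0.3090]
A−BK = [-0.1727 -0.2359; 1.6898 2.4635]
AᵀP(A−BK) = [0.2286 0.0795; 0.0795 0.4965]
P' = Q + AᵀP(A−BK) = [2.7286 -0.6705; -0.6705 2.7465]
tr(P') = 5.4751


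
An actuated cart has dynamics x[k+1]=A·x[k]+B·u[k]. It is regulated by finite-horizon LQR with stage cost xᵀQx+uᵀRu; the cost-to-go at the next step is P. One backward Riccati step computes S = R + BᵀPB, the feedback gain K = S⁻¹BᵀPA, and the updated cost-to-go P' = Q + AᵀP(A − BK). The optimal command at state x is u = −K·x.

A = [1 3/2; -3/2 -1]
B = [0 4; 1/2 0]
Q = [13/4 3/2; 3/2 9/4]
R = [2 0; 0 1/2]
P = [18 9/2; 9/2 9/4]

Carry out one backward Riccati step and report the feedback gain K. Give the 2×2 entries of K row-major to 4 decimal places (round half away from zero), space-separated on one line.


-0.3687 -0.2444 0.1675 0.3196

BᵀP = [2.2500 1.1250; 72.0000 18.0000]
S = R + BᵀPB = [2 0; 0 1/2] + [0.5625 9.0000; 9.0000 288.0000] = [2.5625 9.0000; 9.0000 288.5000]
BᵀPA = [0.5625 2.2500; 45.0000 90.0000]
K = S⁻¹·BᵀPA = [-0.3687 -0.2444; 0.1675 0.3196]
A−BK = [0.3301 0.2217; -1.3156 -0.8778]
AᵀP(A−BK) = [2.2332 1.5063; 1.5063 1.0375]
P' = Q + AᵀP(A−BK) = [5.4832 3.0063; 3.0063 3.2875]
tr(P') = 8.7707


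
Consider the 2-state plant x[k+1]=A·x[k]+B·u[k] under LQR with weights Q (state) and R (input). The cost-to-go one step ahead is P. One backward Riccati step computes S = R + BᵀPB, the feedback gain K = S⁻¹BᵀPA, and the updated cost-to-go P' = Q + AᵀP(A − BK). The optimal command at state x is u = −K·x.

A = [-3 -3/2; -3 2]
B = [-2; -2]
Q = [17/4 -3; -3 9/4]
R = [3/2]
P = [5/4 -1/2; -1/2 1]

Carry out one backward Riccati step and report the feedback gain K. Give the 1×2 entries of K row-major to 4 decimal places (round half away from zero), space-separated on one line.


BᵀP = [-1.5000 -1.0000]
S = R + BᵀPB = [3/2] + [5.0000] = [6.5000]
BᵀPA = [7.5000 0.2500]
K = S⁻¹·BᵀPA = [1.1538 0.0385]
A−BK = [-0.6923 -1.4231; -0.6923 2.0769]
AᵀP(A−BK) = [2.5962 0.0865; 0.0865 9.8029]
P' = Q + AᵀP(A−BK) = [6.8462 -2.9135; -2.9135 12.0529]
tr(P') = 18.8990

1.1538 0.0385


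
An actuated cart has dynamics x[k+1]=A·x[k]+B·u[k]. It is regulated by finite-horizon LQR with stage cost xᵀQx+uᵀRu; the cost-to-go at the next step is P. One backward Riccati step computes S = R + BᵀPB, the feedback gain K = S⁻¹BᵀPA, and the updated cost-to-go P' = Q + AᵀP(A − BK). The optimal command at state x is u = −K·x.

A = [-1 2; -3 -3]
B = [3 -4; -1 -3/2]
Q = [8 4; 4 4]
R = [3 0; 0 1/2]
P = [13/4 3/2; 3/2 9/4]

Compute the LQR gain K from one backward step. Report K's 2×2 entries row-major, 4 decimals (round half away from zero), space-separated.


BᵀP = [8.2500 2.2500; -15.2500 -9.3750]
S = R + BᵀPB = [3 0; 0 1/2] + [22.5000 -36.3750; -36.3750 75.0625] = [25.5000 -36.3750; -36.3750 75.5625]
BᵀPA = [-15.0000 9.7500; 43.3750 -2.3750]
K = S⁻¹·BᵀPA = [0.7360 1.0773; 0.9283 0.4871]
A−BK = [0.5053 0.7168; -0.8715 -1.1920]
AᵀP(A−BK) = [3.2736 4.2787; 4.2787 5.9037]
P' = Q + AᵀP(A−BK) = [11.2736 8.2787; 8.2787 9.9037]
tr(P') = 21.1773

0.7360 1.0773 0.9283 0.4871


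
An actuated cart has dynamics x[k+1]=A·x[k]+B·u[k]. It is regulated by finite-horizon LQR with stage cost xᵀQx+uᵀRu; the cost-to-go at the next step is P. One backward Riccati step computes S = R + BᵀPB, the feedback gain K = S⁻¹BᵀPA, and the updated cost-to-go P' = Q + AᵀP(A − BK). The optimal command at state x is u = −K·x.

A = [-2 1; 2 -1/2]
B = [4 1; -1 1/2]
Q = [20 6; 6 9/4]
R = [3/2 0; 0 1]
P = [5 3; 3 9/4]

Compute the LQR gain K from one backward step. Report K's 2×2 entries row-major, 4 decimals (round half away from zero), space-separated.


-0.3743 0.2033 0.3595 -0.0010

BᵀP = [17.0000 9.7500; 6.5000 4.1250]
S = R + BᵀPB = [3/2 0; 0 1] + [58.2500 21.8750; 21.8750 8.5625] = [59.7500 21.8750; 21.8750 9.5625]
BᵀPA = [-14.5000 12.1250; -4.7500 4.4375]
K = S⁻¹·BᵀPA = [-0.3743 0.2033; 0.3595 -0.0010]
A−BK = [-0.8623 0.1878; 1.4460 -0.2962]
AᵀP(A−BK) = [1.2804 -0.3070; -0.3070 0.1020]
P' = Q + AᵀP(A−BK) = [21.2804 5.6930; 5.6930 2.3520]
tr(P') = 23.6324


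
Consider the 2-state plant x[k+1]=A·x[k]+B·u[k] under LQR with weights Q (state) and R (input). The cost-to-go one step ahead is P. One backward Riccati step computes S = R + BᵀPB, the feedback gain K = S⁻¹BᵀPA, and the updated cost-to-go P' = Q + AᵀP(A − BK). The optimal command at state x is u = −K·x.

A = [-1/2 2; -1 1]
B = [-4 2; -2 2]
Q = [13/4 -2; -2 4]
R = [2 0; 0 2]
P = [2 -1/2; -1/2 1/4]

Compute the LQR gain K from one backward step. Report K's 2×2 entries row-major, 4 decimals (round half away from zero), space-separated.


BᵀP = [-7.0000 1.5000; 3.0000 -0.5000]
S = R + BᵀPB = [2 0; 0 2] + [25.0000 -11.0000; -11.0000 5.0000] = [27.0000 -11.0000; -11.0000 7.0000]
BᵀPA = [2.0000 -12.5000; -1.0000 5.5000]
K = S⁻¹·BᵀPA = [0.0441 -0.3971; -0.0735 0.1618]
A−BK = [-0.1765 0.0882; -0.7647 -0.1176]
AᵀP(A−BK) = [0.0882 -0.0441; -0.0441 0.3971]
P' = Q + AᵀP(A−BK) = [3.3382 -2.0441; -2.0441 4.3971]
tr(P') = 7.7353

0.0441 -0.3971 -0.0735 0.1618


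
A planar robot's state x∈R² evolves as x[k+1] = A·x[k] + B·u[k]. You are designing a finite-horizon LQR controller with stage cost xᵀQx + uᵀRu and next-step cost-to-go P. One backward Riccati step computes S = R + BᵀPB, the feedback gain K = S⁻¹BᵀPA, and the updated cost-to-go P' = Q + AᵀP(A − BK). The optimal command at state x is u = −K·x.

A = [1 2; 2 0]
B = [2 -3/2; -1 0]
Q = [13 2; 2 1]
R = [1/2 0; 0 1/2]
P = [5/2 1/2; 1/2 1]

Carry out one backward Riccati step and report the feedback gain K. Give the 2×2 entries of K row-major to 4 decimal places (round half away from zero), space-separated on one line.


-0.6238 0.3564 -1.5446 -0.8317

BᵀP = [4.5000 0.0000; -3.7500 -0.7500]
S = R + BᵀPB = [1/2 0; 0 1/2] + [9.0000 -6.7500; -6.7500 5.6250] = [9.5000 -6.7500; -6.7500 6.1250]
BᵀPA = [4.5000 9.0000; -5.2500 -7.5000]
K = S⁻¹·BᵀPA = [-0.6238 0.3564; -1.5446 -0.8317]
A−BK = [-0.0693 0.0396; 1.3762 0.3564]
AᵀP(A−BK) = [3.1980 1.0297; 1.0297 0.5545]
P' = Q + AᵀP(A−BK) = [16.1980 3.0297; 3.0297 1.5545]
tr(P') = 17.7525


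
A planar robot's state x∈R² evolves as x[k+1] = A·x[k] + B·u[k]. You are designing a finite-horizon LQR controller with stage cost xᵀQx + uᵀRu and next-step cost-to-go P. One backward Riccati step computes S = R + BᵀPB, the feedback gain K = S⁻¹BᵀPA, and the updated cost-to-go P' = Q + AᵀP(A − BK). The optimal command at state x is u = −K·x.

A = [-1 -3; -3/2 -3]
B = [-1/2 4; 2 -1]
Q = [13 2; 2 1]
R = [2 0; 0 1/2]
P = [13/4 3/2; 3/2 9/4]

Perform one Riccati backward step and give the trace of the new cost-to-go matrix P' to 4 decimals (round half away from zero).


BᵀP = [1.3750 3.7500; 11.5000 3.7500]
S = R + BᵀPB = [2 0; 0 1/2] + [6.8125 1.7500; 1.7500 42.2500] = [8.8125 1.7500; 1.7500 42.7500]
BᵀPA = [-7.0000 -15.3750; -17.1250 -45.7500]
K = S⁻¹·BᵀPA = [-0.7206 -1.5447; -0.3711 -1.0069]
A−BK = [0.1240 0.2554; -0.4298 -0.9175]
AᵀP(A−BK) = [1.4132 3.0681; 3.0681 6.6824]
P' = Q + AᵀP(A−BK) = [14.4132 5.0681; 5.0681 7.6824]
tr(P') = 22.0956

22.0956


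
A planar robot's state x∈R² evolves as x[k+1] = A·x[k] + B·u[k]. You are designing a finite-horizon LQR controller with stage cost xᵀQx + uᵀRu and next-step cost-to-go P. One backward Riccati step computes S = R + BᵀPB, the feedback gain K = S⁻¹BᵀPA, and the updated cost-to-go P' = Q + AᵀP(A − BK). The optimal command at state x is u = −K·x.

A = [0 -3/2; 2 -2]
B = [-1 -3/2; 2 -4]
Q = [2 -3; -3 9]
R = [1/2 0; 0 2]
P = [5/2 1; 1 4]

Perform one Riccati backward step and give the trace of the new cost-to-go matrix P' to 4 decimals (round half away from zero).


BᵀP = [-0.5000 7.0000; -7.7500 -17.5000]
S = R + BᵀPB = [1/2 0; 0 2] + [14.5000 -27.2500; -27.2500 81.6250] = [15.0000 -27.2500; -27.2500 83.6250]
BᵀPA = [14.0000 -13.2500; -35.0000 46.6250]
K = S⁻¹·BᵀPA = [0.4240 0.3175; -0.2804 0.6610]
A−BK = [0.0034 -0.1910; 0.0305 0.0090]
AᵀP(A−BK) = [0.2511 -0.3097; -0.3097 1.0123]
P' = Q + AᵀP(A−BK) = [2.2511 -3.3097; -3.3097 10.0123]
tr(P') = 12.2634

12.2634


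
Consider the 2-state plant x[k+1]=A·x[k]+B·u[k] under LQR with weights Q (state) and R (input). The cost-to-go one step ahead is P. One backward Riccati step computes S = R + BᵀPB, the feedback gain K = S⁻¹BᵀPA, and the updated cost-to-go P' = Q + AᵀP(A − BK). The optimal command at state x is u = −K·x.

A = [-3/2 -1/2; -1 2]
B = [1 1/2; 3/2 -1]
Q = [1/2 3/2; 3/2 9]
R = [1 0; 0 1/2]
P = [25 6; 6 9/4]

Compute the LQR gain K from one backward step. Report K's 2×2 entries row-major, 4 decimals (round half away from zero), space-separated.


BᵀP = [34.0000 9.3750; 6.5000 0.7500]
S = R + BᵀPB = [1 0; 0 1/2] + [48.0625 7.6250; 7.6250 2.5000] = [49.0625 7.6250; 7.6250 3.0000]
BᵀPA = [-60.3750 1.7500; -10.5000 -1.7500]
K = S⁻¹·BᵀPA = [-1.1349 0.2088; -0.6154 -1.1141]
A−BK = [-0.0574 -0.1518; 0.0870 0.5727]
AᵀP(A−BK) = [1.5168 0.1592; 0.1592 0.9350]
P' = Q + AᵀP(A−BK) = [2.0168 1.6592; 1.6592 9.9350]
tr(P') = 11.9518

-1.1349 0.2088 -0.6154 -1.1141


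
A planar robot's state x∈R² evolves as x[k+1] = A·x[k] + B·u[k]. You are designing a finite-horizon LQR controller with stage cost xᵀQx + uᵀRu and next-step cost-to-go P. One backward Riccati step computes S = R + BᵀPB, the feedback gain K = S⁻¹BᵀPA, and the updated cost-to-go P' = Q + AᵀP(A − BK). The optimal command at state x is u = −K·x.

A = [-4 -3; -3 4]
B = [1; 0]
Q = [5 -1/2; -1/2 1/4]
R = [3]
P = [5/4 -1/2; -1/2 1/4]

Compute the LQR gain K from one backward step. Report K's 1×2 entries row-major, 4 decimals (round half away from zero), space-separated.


-0.8235 -1.3529

BᵀP = [1.2500 -0.5000]
S = R + BᵀPB = [3] + [1.2500] = [4.2500]
BᵀPA = [-3.5000 -5.7500]
K = S⁻¹·BᵀPA = [-0.8235 -1.3529]
A−BK = [-3.1765 -1.6471; -3.0000 4.0000]
AᵀP(A−BK) = [7.3676 10.7647; 10.7647 19.4706]
P' = Q + AᵀP(A−BK) = [12.3676 10.2647; 10.2647 19.7206]
tr(P') = 32.0882


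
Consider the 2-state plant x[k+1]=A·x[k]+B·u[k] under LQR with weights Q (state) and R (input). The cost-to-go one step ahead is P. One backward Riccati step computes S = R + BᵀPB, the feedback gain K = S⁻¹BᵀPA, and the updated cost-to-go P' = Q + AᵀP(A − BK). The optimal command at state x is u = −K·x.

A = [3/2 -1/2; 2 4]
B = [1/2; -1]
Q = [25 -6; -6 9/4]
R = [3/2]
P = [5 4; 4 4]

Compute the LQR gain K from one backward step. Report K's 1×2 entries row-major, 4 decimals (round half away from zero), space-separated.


BᵀP = [-1.5000 -2.0000]
S = R + BᵀPB = [3/2] + [1.2500] = [2.7500]
BᵀPA = [-6.2500 -7.2500]
K = S⁻¹·BᵀPA = [-2.2727 -2.6364]
A−BK = [2.6364 0.8182; -0.2727 1.3636]
AᵀP(A−BK) = [37.0455 31.7727; 31.7727 30.1364]
P' = Q + AᵀP(A−BK) = [62.0455 25.7727; 25.7727 32.3864]
tr(P') = 94.4318

-2.2727 -2.6364


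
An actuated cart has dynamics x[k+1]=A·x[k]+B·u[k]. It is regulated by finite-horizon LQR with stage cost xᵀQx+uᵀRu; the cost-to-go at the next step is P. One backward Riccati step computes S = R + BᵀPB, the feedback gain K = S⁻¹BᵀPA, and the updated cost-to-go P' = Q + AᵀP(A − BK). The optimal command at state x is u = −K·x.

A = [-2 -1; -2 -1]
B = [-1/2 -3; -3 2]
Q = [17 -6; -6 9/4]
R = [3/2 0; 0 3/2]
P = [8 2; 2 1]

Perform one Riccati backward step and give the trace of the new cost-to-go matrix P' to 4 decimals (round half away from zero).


BᵀP = [-10.0000 -4.0000; -20.0000 -4.0000]
S = R + BᵀPB = [3/2 0; 0 3/2] + [17.0000 22.0000; 22.0000 52.0000] = [18.5000 22.0000; 22.0000 53.5000]
BᵀPA = [28.0000 14.0000; 48.0000 24.0000]
K = S⁻¹·BᵀPA = [0.8739 0.4370; 0.5378 0.2689]
A−BK = [0.0504 0.0252; -0.4538 -0.2269]
AᵀP(A−BK) = [1.7143 0.8571; 0.8571 0.4286]
P' = Q + AᵀP(A−BK) = [18.7143 -5.1429; -5.1429 2.6786]
tr(P') = 21.3929

21.3929


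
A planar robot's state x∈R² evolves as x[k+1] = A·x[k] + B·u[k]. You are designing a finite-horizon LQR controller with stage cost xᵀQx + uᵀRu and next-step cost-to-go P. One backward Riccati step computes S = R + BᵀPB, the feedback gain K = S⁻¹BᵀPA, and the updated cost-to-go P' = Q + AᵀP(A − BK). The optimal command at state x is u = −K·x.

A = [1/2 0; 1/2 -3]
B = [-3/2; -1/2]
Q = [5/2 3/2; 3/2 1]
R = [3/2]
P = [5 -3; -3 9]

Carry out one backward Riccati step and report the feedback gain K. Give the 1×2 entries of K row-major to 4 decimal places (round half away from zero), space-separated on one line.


BᵀP = [-6.0000 0.0000]
S = R + BᵀPB = [3/2] + [9.0000] = [10.5000]
BᵀPA = [-3.0000 0.0000]
K = S⁻¹·BᵀPA = [-0.2857 0.0000]
A−BK = [0.0714 0.0000; 0.3571 -3.0000]
AᵀP(A−BK) = [1.1429 -9.0000; -9.0000 81.0000]
P' = Q + AᵀP(A−BK) = [3.6429 -7.5000; -7.5000 82.0000]
tr(P') = 85.6429

-0.2857 0.0000


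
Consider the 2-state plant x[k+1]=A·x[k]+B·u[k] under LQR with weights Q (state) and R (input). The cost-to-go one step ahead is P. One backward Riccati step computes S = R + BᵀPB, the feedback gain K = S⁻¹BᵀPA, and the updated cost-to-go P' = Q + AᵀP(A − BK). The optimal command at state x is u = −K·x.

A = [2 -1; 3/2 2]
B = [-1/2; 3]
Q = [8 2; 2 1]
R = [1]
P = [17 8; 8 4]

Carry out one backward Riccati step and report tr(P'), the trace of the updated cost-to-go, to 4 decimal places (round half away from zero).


27.7971

BᵀP = [15.5000 8.0000]
S = R + BᵀPB = [1] + [16.2500] = [17.2500]
BᵀPA = [43.0000 0.5000]
K = S⁻¹·BᵀPA = [2.4928 0.0290]
A−BK = [3.2464 -0.9855; -5.9783 1.9130]
AᵀP(A−BK) = [17.8116 -3.2464; -3.2464 0.9855]
P' = Q + AᵀP(A−BK) = [25.8116 -1.2464; -1.2464 1.9855]
tr(P') = 27.7971


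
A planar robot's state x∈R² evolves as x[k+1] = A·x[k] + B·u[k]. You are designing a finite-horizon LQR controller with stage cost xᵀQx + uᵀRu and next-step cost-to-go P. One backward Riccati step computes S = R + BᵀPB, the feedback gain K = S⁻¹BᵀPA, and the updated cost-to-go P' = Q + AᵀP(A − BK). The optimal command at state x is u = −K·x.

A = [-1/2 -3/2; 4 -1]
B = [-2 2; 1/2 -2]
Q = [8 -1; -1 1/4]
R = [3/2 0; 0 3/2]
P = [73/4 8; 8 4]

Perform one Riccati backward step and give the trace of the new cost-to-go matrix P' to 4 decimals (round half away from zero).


18.5970

BᵀP = [-32.5000 -14.0000; 20.5000 8.0000]
S = R + BᵀPB = [3/2 0; 0 3/2] + [58.0000 -37.0000; -37.0000 25.0000] = [59.5000 -37.0000; -37.0000 26.5000]
BᵀPA = [-39.7500 62.7500; 21.7500 -38.7500]
K = S⁻¹·BᵀPA = [-1.1968 1.1029; -0.8502 0.0776]
A−BK = [-1.1931 0.5505; 2.8980 -1.3962]
AᵀP(A−BK) = [7.4831 -4.1609; -4.1609 2.8639]
P' = Q + AᵀP(A−BK) = [15.4831 -5.1609; -5.1609 3.1139]
tr(P') = 18.5970


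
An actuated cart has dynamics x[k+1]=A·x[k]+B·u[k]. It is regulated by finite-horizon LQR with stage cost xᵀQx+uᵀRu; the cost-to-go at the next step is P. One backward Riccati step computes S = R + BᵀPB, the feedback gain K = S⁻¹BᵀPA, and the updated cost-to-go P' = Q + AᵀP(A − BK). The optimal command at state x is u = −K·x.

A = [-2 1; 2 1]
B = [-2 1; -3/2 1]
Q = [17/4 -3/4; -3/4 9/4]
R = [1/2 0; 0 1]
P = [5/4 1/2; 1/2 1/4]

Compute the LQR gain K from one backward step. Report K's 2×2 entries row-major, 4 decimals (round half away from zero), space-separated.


BᵀP = [-3.2500 -1.3750; 1.7500 0.7500]
S = R + BᵀPB = [1/2 0; 0 1] + [8.5625 -4.6250; -4.6250 2.5000] = [9.0625 -4.6250; -4.6250 3.5000]
BᵀPA = [3.7500 -4.6250; -2.0000 2.5000]
K = S⁻¹·BᵀPA = [0.3752 -0.4478; -0.0756 0.1225]
A−BK = [-1.1740 -0.0182; 2.6384 0.2057]
AᵀP(A−BK) = [0.4418 -0.0756; -0.0756 0.1225]
P' = Q + AᵀP(A−BK) = [4.6918 -0.8256; -0.8256 2.3725]
tr(P') = 7.0643

0.3752 -0.4478 -0.0756 0.1225


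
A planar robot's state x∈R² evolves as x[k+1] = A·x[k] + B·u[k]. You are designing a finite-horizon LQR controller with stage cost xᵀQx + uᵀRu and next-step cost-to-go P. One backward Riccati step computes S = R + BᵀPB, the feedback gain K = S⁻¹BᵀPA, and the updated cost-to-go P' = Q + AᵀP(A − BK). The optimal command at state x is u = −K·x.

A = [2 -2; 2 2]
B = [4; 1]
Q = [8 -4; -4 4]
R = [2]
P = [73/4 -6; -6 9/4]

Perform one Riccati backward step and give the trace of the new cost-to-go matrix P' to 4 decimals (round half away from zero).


16.0947

BᵀP = [67.0000 -21.7500]
S = R + BᵀPB = [2] + [246.2500] = [248.2500]
BᵀPA = [90.5000 -177.5000]
K = S⁻¹·BᵀPA = [0.3646 -0.7150]
A−BK = [0.5418 0.8600; 1.6354 2.7150]
AᵀP(A−BK) = [1.0081 0.7080; 0.7080 3.0866]
P' = Q + AᵀP(A−BK) = [9.0081 -3.2920; -3.2920 7.0866]
tr(P') = 16.0947


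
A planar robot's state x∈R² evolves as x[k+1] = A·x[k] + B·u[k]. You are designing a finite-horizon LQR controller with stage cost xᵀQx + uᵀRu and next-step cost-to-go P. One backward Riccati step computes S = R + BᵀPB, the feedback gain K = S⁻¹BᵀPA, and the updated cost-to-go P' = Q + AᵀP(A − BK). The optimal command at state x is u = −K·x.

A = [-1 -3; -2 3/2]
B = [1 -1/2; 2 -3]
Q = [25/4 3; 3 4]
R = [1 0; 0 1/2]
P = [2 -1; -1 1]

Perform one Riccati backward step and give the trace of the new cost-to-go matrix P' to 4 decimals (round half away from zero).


22.1510

BᵀP = [0.0000 1.0000; 2.0000 -2.5000]
S = R + BᵀPB = [1 0; 0 1/2] + [2.0000 -3.0000; -3.0000 6.5000] = [3.0000 -3.0000; -3.0000 7.0000]
BᵀPA = [-2.0000 1.5000; 3.0000 -9.7500]
K = S⁻¹·BᵀPA = [-0.4167 -1.5625; 0.2500 -2.0625]
A−BK = [-0.4583 -2.4688; -0.4167 -1.5625]
AᵀP(A−BK) = [0.4167 1.5625; 1.5625 11.4844]
P' = Q + AᵀP(A−BK) = [6.6667 4.5625; 4.5625 15.4844]
tr(P') = 22.1510


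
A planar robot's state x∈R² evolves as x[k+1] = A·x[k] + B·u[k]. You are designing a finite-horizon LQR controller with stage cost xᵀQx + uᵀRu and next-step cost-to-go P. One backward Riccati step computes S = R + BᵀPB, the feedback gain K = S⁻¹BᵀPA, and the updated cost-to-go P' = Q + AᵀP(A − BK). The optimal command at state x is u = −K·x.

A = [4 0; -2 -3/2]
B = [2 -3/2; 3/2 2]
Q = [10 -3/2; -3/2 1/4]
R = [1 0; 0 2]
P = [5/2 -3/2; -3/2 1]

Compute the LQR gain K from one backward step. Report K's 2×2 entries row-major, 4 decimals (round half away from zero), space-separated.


BᵀP = [2.7500 -1.5000; -6.7500 4.2500]
S = R + BᵀPB = [1 0; 0 2] + [3.2500 -7.1250; -7.1250 18.6250] = [4.2500 -7.1250; -7.1250 20.6250]
BᵀPA = [14.0000 2.2500; -35.5000 -6.3750]
K = S⁻¹·BᵀPA = [0.9708 0.0267; -1.3859 -0.2999]
A−BK = [-0.0203 -0.5032; -0.6845 -0.9403]
AᵀP(A−BK) = [5.2114 0.9809; 0.9809 0.2783]
P' = Q + AᵀP(A−BK) = [15.2114 -0.5191; -0.5191 0.5283]
tr(P') = 15.7396

0.9708 0.0267 -1.3859 -0.2999


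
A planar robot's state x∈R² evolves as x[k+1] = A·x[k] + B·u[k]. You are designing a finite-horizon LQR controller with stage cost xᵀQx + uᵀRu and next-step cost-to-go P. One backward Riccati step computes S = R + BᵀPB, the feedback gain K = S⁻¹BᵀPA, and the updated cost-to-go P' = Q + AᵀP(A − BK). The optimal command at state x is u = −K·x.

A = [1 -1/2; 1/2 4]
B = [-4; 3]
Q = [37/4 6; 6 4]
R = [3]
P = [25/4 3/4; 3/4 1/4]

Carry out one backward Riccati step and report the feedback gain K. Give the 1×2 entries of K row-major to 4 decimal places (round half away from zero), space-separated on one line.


-0.2736 0.0272

BᵀP = [-22.7500 -2.2500]
S = R + BᵀPB = [3] + [84.2500] = [87.2500]
BᵀPA = [-23.8750 2.3750]
K = S⁻¹·BᵀPA = [-0.2736 0.0272]
A−BK = [-0.0946 -0.3911; 1.3209 3.9183]
AᵀP(A−BK) = [0.5294 0.8374; 0.8374 2.4979]
P' = Q + AᵀP(A−BK) = [9.7794 6.8374; 6.8374 6.4979]
tr(P') = 16.2772


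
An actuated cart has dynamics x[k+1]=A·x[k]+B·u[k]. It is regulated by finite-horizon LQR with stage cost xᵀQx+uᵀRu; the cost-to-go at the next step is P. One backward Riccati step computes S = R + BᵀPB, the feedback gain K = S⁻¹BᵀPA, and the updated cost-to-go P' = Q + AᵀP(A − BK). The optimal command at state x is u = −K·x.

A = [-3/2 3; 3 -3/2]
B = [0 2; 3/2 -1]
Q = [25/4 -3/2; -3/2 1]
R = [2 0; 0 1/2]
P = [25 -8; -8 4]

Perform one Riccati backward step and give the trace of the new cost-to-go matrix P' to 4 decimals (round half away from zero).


11.2132

BᵀP = [-12.0000 6.0000; 58.0000 -20.0000]
S = R + BᵀPB = [2 0; 0 1/2] + [9.0000 -30.0000; -30.0000 136.0000] = [11.0000 -30.0000; -30.0000 136.5000]
BᵀPA = [36.0000 -45.0000; -147.0000 204.0000]
K = S⁻¹·BᵀPA = [0.8379 -0.0374; -0.8928 1.4863]
A−BK = [0.2855 0.0274; 0.8504 0.0424]
AᵀP(A−BK) = [2.8485 -0.6696; -0.6696 1.1147]
P' = Q + AᵀP(A−BK) = [9.0985 -2.1696; -2.1696 2.1147]
tr(P') = 11.2132


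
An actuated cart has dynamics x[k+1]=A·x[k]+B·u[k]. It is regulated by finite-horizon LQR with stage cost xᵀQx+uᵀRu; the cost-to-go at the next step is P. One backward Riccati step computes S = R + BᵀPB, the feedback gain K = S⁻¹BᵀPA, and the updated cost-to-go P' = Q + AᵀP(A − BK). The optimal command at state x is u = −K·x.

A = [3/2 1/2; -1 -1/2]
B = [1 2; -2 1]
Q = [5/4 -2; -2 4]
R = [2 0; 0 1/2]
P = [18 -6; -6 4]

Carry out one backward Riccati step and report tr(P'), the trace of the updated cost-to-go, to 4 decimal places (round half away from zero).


6.4023

BᵀP = [30.0000 -14.0000; 30.0000 -8.0000]
S = R + BᵀPB = [2 0; 0 1/2] + [58.0000 46.0000; 46.0000 52.0000] = [60.0000 46.0000; 46.0000 52.5000]
BᵀPA = [59.0000 22.0000; 53.0000 19.0000]
K = S⁻¹·BᵀPA = [0.6378 0.2718; 0.4507 0.1238]
A−BK = [-0.0392 -0.0193; -0.1750 -0.0803]
AᵀP(A−BK) = [0.9831 0.4052; 0.4052 0.1692]
P' = Q + AᵀP(A−BK) = [2.2331 -1.5948; -1.5948 4.1692]
tr(P') = 6.4023


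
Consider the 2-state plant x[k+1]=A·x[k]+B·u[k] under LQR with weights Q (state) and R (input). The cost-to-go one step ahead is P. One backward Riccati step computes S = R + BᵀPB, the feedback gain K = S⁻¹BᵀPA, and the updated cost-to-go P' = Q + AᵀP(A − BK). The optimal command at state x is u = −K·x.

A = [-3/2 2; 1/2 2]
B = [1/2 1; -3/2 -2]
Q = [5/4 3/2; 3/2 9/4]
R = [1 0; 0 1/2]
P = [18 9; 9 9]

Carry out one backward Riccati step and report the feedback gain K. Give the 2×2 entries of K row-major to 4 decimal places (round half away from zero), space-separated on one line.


2.3070 -5.7803 -1.9268 3.2451

BᵀP = [-4.5000 -9.0000; 0.0000 -9.0000]
S = R + BᵀPB = [1 0; 0 1/2] + [11.2500 13.5000; 13.5000 18.0000] = [12.2500 13.5000; 13.5000 18.5000]
BᵀPA = [2.2500 -27.0000; -4.5000 -18.0000]
K = S⁻¹·BᵀPA = [2.3070 -5.7803; -1.9268 3.2451]
A−BK = [-0.7268 1.6451; 0.1070 -0.1803]
AᵀP(A−BK) = [15.3887 -35.3915; -35.3915 82.3437]
P' = Q + AᵀP(A−BK) = [16.6387 -33.8915; -33.8915 84.5937]
tr(P') = 101.2324


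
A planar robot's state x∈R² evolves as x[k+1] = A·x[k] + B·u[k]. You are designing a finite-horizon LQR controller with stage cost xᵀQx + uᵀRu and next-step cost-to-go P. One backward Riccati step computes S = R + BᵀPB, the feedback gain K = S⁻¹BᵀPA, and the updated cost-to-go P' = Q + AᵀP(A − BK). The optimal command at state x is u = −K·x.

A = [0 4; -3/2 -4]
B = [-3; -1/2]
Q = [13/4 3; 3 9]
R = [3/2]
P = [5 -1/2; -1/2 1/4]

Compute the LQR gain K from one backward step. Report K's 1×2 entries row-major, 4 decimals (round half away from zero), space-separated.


BᵀP = [-14.7500 1.3750]
S = R + BᵀPB = [3/2] + [43.5625] = [45.0625]
BᵀPA = [-2.0625 -64.5000]
K = S⁻¹·BᵀPA = [-0.0458 -1.4313]
A−BK = [-0.1373 -0.2940; -1.5229 -4.7157]
AᵀP(A−BK) = [0.4681 1.5479; 1.5479 7.6782]
P' = Q + AᵀP(A−BK) = [3.7181 4.5479; 4.5479 16.6782]
tr(P') = 20.3963

-0.0458 -1.4313


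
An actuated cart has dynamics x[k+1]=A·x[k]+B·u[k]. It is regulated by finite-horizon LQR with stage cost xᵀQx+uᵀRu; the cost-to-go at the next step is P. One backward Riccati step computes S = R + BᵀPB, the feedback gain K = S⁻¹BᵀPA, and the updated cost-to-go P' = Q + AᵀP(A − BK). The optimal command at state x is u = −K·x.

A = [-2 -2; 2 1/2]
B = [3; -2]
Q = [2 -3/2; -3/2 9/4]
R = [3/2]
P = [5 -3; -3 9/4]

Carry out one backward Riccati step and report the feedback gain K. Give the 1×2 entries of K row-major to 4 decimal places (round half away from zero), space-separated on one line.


BᵀP = [21.0000 -13.5000]
S = R + BᵀPB = [3/2] + [90.0000] = [91.5000]
BᵀPA = [-69.0000 -48.7500]
K = S⁻¹·BᵀPA = [-0.7541 -0.5328]
A−BK = [0.2623 -0.4016; 0.4918 -0.5656]
AᵀP(A−BK) = [0.9672 0.4877; 0.4877 0.5891]
P' = Q + AᵀP(A−BK) = [2.9672 -1.0123; -1.0123 2.8391]
tr(P') = 5.8064

-0.7541 -0.5328
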